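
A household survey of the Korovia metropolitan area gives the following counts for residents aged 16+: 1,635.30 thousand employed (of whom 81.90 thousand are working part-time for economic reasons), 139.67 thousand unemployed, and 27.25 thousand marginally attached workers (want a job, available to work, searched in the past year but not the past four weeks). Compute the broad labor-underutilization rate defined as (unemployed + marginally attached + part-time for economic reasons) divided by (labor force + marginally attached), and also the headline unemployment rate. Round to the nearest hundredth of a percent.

Broad underutilization rate ≈ 13.81%; headline unemployment rate ≈ 7.87%.

Labor force = 1,635.30 + 139.67 = 1,774.97 thousand.
Numerator = 139.67 + 27.25 + 81.90 = 248.82 thousand.
Denominator = 1,774.97 + 27.25 = 1,802.22 thousand.
Broad rate = 248.82 / 1,802.22 = 13.81%.
Headline unemployment rate = 139.67 / 1,774.97 = 7.87%.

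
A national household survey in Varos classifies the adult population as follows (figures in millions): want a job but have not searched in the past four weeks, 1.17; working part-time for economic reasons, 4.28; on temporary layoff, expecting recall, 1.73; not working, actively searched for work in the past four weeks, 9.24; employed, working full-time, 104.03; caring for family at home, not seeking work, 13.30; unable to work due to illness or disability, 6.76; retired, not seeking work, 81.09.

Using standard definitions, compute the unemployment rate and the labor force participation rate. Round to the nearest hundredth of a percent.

Employed = 4.28 + 104.03 = 108.31 million (anyone who worked, including part-time for economic reasons, counts as employed).
Unemployed = 1.73 + 9.24 = 10.97 million (jobless and actively searching, or on temporary layoff).
Labor force = 108.31 + 10.97 = 119.28 million.
Not in labor force = 1.17 + 13.30 + 6.76 + 81.09 = 102.32 million (those not working and not actively searching are outside the labor force — including those who want a job but have given up searching).
Civilian working-age population = 119.28 + 102.32 = 221.60 million.
Unemployment rate = 10.97 / 119.28 = 9.20%.
Labor force participation rate = 119.28 / 221.60 = 53.83%.

Unemployment rate ≈ 9.20%; labor force participation rate ≈ 53.83%.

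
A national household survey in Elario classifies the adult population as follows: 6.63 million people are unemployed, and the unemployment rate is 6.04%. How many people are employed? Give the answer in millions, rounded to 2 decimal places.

Labor force = U / u = 6.63 / 0.0604 ≈ 109.77 million.
Employed = labor force − unemployed = 109.77 − 6.63 = 103.14 million.

About 103.14 million are employed.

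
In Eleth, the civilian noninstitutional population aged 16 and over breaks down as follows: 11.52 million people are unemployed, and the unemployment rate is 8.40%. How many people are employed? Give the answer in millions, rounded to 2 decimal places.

Labor force = U / u = 11.52 / 0.0840 ≈ 137.14 million.
Employed = labor force − unemployed = 137.14 − 11.52 = 125.62 million.

About 125.62 million are employed.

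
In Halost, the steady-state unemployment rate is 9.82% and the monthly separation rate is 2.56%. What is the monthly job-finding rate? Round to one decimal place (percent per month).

Job-finding rate ≈ 23.5% per month.

From u* = s/(s+f): f = s·(1−u)/u.
f = 2.56 × (1 − 0.0982) / 0.0982 = 2.3086 / 0.0982 ≈ 23.5% per month.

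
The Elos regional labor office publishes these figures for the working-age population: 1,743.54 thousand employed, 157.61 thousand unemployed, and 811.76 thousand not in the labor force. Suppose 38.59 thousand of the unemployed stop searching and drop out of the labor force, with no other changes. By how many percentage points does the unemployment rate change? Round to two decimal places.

Initially, labor force = 1,743.54 + 157.61 = 1,901.15 thousand, so u = 157.61/1,901.15 = 8.29%.
After the change, unemployed and labor force both fall by 38.59 → E = 1,743.54, U = 119.02, labor force = 1,862.56 thousand.
New unemployment rate = 119.02 / 1,862.56 = 6.39%.
Change = 6.39% − 8.29% = −1.90 percentage points.

The unemployment rate changes by −1.90 percentage points.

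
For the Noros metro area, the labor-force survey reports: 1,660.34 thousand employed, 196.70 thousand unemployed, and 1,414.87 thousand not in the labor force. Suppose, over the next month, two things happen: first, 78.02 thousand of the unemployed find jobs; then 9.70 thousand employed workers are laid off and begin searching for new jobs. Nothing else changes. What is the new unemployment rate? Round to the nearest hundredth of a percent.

Initially, labor force = 1,660.34 + 196.70 = 1,857.04 thousand, so u = 196.70/1,857.04 = 10.59%.
After the first change, unemployed falls and employed rises by 78.02; labor force unchanged → E = 1,738.36, U = 118.68, labor force = 1,857.04 thousand.
After the second change, employed falls and unemployed rises by 9.70; labor force unchanged → E = 1,728.66, U = 128.38, labor force = 1,857.04 thousand.
New unemployment rate = 128.38 / 1,857.04 = 6.91%.

New unemployment rate ≈ 6.91%.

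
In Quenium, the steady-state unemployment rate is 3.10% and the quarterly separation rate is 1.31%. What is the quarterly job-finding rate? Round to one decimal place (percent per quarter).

Job-finding rate ≈ 40.9% per quarter.

From u* = s/(s+f): f = s·(1−u)/u.
f = 1.31 × (1 − 0.0310) / 0.0310 = 1.2694 / 0.0310 ≈ 40.9% per quarter.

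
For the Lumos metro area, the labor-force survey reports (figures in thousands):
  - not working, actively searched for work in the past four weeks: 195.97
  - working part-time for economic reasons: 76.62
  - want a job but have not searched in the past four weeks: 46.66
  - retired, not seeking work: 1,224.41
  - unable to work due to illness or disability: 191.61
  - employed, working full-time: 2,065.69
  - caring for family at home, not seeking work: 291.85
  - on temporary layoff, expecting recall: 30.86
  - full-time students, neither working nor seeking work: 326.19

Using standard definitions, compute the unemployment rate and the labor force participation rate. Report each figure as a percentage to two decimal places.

Employed = 76.62 + 2,065.69 = 2,142.31 thousand (anyone who worked, including part-time for economic reasons, counts as employed).
Unemployed = 195.97 + 30.86 = 226.83 thousand (jobless and actively searching, or on temporary layoff).
Labor force = 2,142.31 + 226.83 = 2,369.14 thousand.
Not in labor force = 46.66 + 1,224.41 + 191.61 + 291.85 + 326.19 = 2,080.72 thousand (those not working and not actively searching are outside the labor force — including those who want a job but have given up searching).
Civilian working-age population = 2,369.14 + 2,080.72 = 4,449.86 thousand.
Unemployment rate = 226.83 / 2,369.14 = 9.57%.
Labor force participation rate = 2,369.14 / 4,449.86 = 53.24%.

Unemployment rate ≈ 9.57%; labor force participation rate ≈ 53.24%.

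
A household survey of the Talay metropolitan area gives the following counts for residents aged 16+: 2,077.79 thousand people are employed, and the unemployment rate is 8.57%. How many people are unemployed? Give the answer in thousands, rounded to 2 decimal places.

About 194.76 thousand are unemployed.

Let U be the number unemployed. The labor force is E + U, and U/(E+U) = 0.0857.
So U = 0.0857 × 2,077.79 / (1 − 0.0857) = 178.0666 / 0.9143 ≈ 194.76 thousand.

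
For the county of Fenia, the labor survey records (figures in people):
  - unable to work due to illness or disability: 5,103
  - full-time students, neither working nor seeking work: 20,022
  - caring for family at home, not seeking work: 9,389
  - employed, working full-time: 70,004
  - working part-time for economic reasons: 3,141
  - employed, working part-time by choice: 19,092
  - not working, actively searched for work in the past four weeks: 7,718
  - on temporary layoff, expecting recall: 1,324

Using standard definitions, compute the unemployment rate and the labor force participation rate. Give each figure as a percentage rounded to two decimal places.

Employed = 70,004 + 3,141 + 19,092 = 92,237 (anyone who worked, including part-time for economic reasons, counts as employed).
Unemployed = 7,718 + 1,324 = 9,042 (jobless and actively searching, or on temporary layoff).
Labor force = 92,237 + 9,042 = 101,279.
Not in labor force = 5,103 + 20,022 + 9,389 = 34,514 (those not working and not actively searching are outside the labor force).
Civilian working-age population = 101,279 + 34,514 = 135,793.
Unemployment rate = 9,042 / 101,279 = 8.93%.
Labor force participation rate = 101,279 / 135,793 = 74.58%.

Unemployment rate ≈ 8.93%; labor force participation rate ≈ 74.58%.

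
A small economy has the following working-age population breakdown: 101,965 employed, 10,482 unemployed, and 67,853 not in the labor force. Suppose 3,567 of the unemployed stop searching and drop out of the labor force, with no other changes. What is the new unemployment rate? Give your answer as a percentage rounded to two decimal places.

Initially, labor force = 101,965 + 10,482 = 112,447, so u = 10,482/112,447 = 9.32%.
After the change, unemployed and labor force both fall by 3,567 → E = 101,965, U = 6,915, labor force = 108,880.
New unemployment rate = 6,915 / 108,880 = 6.35%.

New unemployment rate ≈ 6.35%.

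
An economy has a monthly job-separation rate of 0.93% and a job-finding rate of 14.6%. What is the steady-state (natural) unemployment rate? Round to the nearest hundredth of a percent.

Steady-state unemployment rate ≈ 5.99%.

At steady state the flows balance: s·E = f·U, so U/(E+U) = s/(s+f).
u* = 0.93 / (0.93 + 14.6) = 0.93 / 15.53 = 5.99%.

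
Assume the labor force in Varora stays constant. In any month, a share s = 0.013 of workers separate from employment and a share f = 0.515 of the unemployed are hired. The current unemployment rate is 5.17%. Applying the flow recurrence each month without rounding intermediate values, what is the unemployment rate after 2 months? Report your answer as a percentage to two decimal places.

Unemployment rate after two months ≈ 3.07%.

With a fixed labor force, u_{t+1} = u_t + s·(1−u_t) − f·u_t = u_t·(1−s−f) + s.
Here 1−s−f = 0.472 and s = 0.013.
u_1 = 0.051700 × 0.472 + 0.013 = 0.037402.
u_2 = 0.037402 × 0.472 + 0.013 = 0.030654.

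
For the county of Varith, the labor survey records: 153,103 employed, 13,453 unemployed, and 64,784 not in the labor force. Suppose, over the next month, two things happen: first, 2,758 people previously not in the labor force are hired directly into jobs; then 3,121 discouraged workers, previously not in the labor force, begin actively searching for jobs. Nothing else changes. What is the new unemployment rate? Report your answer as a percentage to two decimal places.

New unemployment rate ≈ 9.61%.

Initially, labor force = 153,103 + 13,453 = 166,556, so u = 13,453/166,556 = 8.08%.
After the first change, employed and labor force both rise by 2,758; unemployed unchanged → E = 155,861, U = 13,453, labor force = 169,314.
After the second change, unemployed and labor force both rise by 3,121 → E = 155,861, U = 16,574, labor force = 172,435.
New unemployment rate = 16,574 / 172,435 = 9.61%.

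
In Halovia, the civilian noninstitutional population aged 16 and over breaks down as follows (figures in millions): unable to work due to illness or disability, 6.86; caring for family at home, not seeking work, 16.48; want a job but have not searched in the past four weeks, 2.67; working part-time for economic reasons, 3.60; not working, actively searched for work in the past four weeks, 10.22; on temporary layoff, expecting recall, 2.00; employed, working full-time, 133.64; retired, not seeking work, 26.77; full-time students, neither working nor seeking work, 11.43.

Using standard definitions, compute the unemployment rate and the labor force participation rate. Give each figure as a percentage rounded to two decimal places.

Employed = 3.60 + 133.64 = 137.24 million (anyone who worked, including part-time for economic reasons, counts as employed).
Unemployed = 10.22 + 2.00 = 12.22 million (jobless and actively searching, or on temporary layoff).
Labor force = 137.24 + 12.22 = 149.46 million.
Not in labor force = 6.86 + 16.48 + 2.67 + 26.77 + 11.43 = 64.21 million (those not working and not actively searching are outside the labor force — including those who want a job but have given up searching).
Civilian working-age population = 149.46 + 64.21 = 213.67 million.
Unemployment rate = 12.22 / 149.46 = 8.18%.
Labor force participation rate = 149.46 / 213.67 = 69.95%.

Unemployment rate ≈ 8.18%; labor force participation rate ≈ 69.95%.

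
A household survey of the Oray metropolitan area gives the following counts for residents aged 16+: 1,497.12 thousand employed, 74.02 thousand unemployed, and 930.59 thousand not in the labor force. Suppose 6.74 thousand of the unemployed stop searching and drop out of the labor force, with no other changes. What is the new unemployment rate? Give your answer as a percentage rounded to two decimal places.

Initially, labor force = 1,497.12 + 74.02 = 1,571.14 thousand, so u = 74.02/1,571.14 = 4.71%.
After the change, unemployed and labor force both fall by 6.74 → E = 1,497.12, U = 67.28, labor force = 1,564.40 thousand.
New unemployment rate = 67.28 / 1,564.40 = 4.30%.

New unemployment rate ≈ 4.30%.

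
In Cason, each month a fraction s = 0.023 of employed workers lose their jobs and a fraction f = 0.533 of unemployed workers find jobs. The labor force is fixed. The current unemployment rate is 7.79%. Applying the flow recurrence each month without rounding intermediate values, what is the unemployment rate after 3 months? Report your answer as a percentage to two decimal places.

Unemployment rate after three months ≈ 4.46%.

With a fixed labor force, u_{t+1} = u_t + s·(1−u_t) − f·u_t = u_t·(1−s−f) + s.
Here 1−s−f = 0.444 and s = 0.023.
u_1 = 0.077900 × 0.444 + 0.023 = 0.057588.
u_2 = 0.057588 × 0.444 + 0.023 = 0.048569.
u_3 = 0.048569 × 0.444 + 0.023 = 0.044565.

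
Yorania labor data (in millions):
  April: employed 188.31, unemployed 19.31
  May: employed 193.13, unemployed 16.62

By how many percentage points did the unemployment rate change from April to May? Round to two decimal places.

April: labor force = 188.31 + 19.31 = 207.62; u = 19.31/207.62 = 9.30%.
May: labor force = 193.13 + 16.62 = 209.75; u = 16.62/209.75 = 7.92%.
Change = 7.92% − 9.30% = −1.38 pp.

The unemployment rate changed by −1.38 percentage points.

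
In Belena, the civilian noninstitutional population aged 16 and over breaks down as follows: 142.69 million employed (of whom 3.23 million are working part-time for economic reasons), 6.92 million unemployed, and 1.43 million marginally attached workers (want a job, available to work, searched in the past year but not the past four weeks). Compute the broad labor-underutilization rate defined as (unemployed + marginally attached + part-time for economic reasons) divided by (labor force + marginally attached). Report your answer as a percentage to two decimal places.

Broad underutilization rate ≈ 7.67%.

Labor force = 142.69 + 6.92 = 149.61 million.
Numerator = 6.92 + 1.43 + 3.23 = 11.58 million.
Denominator = 149.61 + 1.43 = 151.04 million.
Broad rate = 11.58 / 151.04 = 7.67%.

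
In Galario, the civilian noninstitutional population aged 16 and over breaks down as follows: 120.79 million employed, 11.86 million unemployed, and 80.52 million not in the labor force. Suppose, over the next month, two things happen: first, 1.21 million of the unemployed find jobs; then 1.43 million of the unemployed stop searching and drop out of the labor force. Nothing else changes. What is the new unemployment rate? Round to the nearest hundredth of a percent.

Initially, labor force = 120.79 + 11.86 = 132.65 million, so u = 11.86/132.65 = 8.94%.
After the first change, unemployed falls and employed rises by 1.21; labor force unchanged → E = 122.00, U = 10.65, labor force = 132.65 million.
After the second change, unemployed and labor force both fall by 1.43 → E = 122.00, U = 9.22, labor force = 131.22 million.
New unemployment rate = 9.22 / 131.22 = 7.03%.

New unemployment rate ≈ 7.03%.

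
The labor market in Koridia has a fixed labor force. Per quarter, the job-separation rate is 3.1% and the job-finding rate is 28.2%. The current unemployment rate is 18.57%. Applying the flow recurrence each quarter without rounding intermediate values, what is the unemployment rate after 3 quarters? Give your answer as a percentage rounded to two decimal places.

Unemployment rate after three quarters ≈ 12.71%.

With a fixed labor force, u_{t+1} = u_t + s·(1−u_t) − f·u_t = u_t·(1−s−f) + s.
Here 1−s−f = 0.687 and s = 0.031.
u_1 = 0.185700 × 0.687 + 0.031 = 0.158576.
u_2 = 0.158576 × 0.687 + 0.031 = 0.139942.
u_3 = 0.139942 × 0.687 + 0.031 = 0.127140.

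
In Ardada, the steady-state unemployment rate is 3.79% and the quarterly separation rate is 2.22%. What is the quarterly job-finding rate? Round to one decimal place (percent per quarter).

From u* = s/(s+f): f = s·(1−u)/u.
f = 2.22 × (1 − 0.0379) / 0.0379 = 2.1359 / 0.0379 ≈ 56.4% per quarter.

Job-finding rate ≈ 56.4% per quarter.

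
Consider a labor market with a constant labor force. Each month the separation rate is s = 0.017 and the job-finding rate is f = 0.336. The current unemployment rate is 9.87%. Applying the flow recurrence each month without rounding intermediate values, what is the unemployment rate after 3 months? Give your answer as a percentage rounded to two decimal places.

With a fixed labor force, u_{t+1} = u_t + s·(1−u_t) − f·u_t = u_t·(1−s−f) + s.
Here 1−s−f = 0.647 and s = 0.017.
u_1 = 0.098700 × 0.647 + 0.017 = 0.080859.
u_2 = 0.080859 × 0.647 + 0.017 = 0.069316.
u_3 = 0.069316 × 0.647 + 0.017 = 0.061847.

Unemployment rate after three months ≈ 6.18%.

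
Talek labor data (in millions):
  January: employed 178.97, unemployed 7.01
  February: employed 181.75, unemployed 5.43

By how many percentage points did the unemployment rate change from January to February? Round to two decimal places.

The unemployment rate changed by −0.87 percentage points.

January: labor force = 178.97 + 7.01 = 185.98; u = 7.01/185.98 = 3.77%.
February: labor force = 181.75 + 5.43 = 187.18; u = 5.43/187.18 = 2.90%.
Change = 2.90% − 3.77% = −0.87 pp.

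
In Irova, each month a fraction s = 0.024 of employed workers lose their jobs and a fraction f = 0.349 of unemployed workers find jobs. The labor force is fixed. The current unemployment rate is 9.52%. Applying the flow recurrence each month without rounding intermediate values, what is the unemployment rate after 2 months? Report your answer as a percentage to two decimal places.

With a fixed labor force, u_{t+1} = u_t + s·(1−u_t) − f·u_t = u_t·(1−s−f) + s.
Here 1−s−f = 0.627 and s = 0.024.
u_1 = 0.095200 × 0.627 + 0.024 = 0.083690.
u_2 = 0.083690 × 0.627 + 0.024 = 0.076474.

Unemployment rate after two months ≈ 7.65%.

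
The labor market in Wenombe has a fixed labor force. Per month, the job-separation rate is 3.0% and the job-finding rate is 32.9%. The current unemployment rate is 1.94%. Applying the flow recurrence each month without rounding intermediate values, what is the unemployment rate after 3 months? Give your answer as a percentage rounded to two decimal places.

With a fixed labor force, u_{t+1} = u_t + s·(1−u_t) − f·u_t = u_t·(1−s−f) + s.
Here 1−s−f = 0.641 and s = 0.030.
u_1 = 0.019400 × 0.641 + 0.030 = 0.042435.
u_2 = 0.042435 × 0.641 + 0.030 = 0.057201.
u_3 = 0.057201 × 0.641 + 0.030 = 0.066666.

Unemployment rate after three months ≈ 6.67%.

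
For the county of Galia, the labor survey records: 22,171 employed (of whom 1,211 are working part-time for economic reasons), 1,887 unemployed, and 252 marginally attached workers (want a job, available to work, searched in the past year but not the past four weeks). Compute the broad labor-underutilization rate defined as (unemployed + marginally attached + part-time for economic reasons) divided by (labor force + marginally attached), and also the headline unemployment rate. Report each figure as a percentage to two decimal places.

Labor force = 22,171 + 1,887 = 24,058.
Numerator = 1,887 + 252 + 1,211 = 3,350.
Denominator = 24,058 + 252 = 24,310.
Broad rate = 3,350 / 24,310 = 13.78%.
Headline unemployment rate = 1,887 / 24,058 = 7.84%.

Broad underutilization rate ≈ 13.78%; headline unemployment rate ≈ 7.84%.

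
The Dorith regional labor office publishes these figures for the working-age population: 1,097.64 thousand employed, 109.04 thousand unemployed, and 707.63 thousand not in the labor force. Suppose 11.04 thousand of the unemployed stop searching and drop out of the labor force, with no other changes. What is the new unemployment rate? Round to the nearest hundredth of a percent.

New unemployment rate ≈ 8.20%.

Initially, labor force = 1,097.64 + 109.04 = 1,206.68 thousand, so u = 109.04/1,206.68 = 9.04%.
After the change, unemployed and labor force both fall by 11.04 → E = 1,097.64, U = 98.00, labor force = 1,195.64 thousand.
New unemployment rate = 98.00 / 1,195.64 = 8.20%.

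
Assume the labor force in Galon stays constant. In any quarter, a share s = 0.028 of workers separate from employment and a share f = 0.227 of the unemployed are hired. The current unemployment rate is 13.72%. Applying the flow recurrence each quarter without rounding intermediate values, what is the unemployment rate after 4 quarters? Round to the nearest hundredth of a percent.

With a fixed labor force, u_{t+1} = u_t + s·(1−u_t) − f·u_t = u_t·(1−s−f) + s.
Here 1−s−f = 0.745 and s = 0.028.
u_1 = 0.137200 × 0.745 + 0.028 = 0.130214.
u_2 = 0.130214 × 0.745 + 0.028 = 0.125009.
u_3 = 0.125009 × 0.745 + 0.028 = 0.121132.
u_4 = 0.121132 × 0.745 + 0.028 = 0.118243.

Unemployment rate after four quarters ≈ 11.82%.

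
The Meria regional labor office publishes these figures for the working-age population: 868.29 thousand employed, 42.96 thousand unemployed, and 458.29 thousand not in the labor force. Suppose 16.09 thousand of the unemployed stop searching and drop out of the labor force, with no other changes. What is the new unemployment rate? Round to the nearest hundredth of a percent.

Initially, labor force = 868.29 + 42.96 = 911.25 thousand, so u = 42.96/911.25 = 4.71%.
After the change, unemployed and labor force both fall by 16.09 → E = 868.29, U = 26.87, labor force = 895.16 thousand.
New unemployment rate = 26.87 / 895.16 = 3.00%.

New unemployment rate ≈ 3.00%.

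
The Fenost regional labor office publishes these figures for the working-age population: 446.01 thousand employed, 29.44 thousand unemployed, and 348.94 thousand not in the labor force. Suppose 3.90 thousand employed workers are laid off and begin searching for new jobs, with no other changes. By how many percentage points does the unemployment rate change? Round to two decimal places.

Initially, labor force = 446.01 + 29.44 = 475.45 thousand, so u = 29.44/475.45 = 6.19%.
After the change, employed falls and unemployed rises by 3.90; labor force unchanged → E = 442.11, U = 33.34, labor force = 475.45 thousand.
New unemployment rate = 33.34 / 475.45 = 7.01%.
Change = 7.01% − 6.19% = +0.82 percentage points.

The unemployment rate changes by +0.82 percentage points.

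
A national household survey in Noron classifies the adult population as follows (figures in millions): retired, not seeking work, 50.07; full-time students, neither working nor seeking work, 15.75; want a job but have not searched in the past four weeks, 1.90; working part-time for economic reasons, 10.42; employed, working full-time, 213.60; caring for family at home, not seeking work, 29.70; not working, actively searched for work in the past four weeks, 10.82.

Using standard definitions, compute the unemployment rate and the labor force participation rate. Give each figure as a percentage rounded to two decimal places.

Employed = 10.42 + 213.60 = 224.02 million (anyone who worked, including part-time for economic reasons, counts as employed).
Unemployed = 10.82 million.
Labor force = 224.02 + 10.82 = 234.84 million.
Not in labor force = 50.07 + 15.75 + 1.90 + 29.70 = 97.42 million (those not working and not actively searching are outside the labor force — including those who want a job but have given up searching).
Civilian working-age population = 234.84 + 97.42 = 332.26 million.
Unemployment rate = 10.82 / 234.84 = 4.61%.
Labor force participation rate = 234.84 / 332.26 = 70.68%.

Unemployment rate ≈ 4.61%; labor force participation rate ≈ 70.68%.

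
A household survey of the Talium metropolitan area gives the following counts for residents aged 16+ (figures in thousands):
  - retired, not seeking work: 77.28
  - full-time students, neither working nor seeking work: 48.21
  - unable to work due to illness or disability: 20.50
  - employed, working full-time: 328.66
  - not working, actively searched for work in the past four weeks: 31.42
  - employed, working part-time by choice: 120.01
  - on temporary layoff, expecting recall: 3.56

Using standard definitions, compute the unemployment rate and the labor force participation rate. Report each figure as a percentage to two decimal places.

Employed = 328.66 + 120.01 = 448.67 thousand.
Unemployed = 31.42 + 3.56 = 34.98 thousand (jobless and actively searching, or on temporary layoff).
Labor force = 448.67 + 34.98 = 483.65 thousand.
Not in labor force = 77.28 + 48.21 + 20.50 = 145.99 thousand (those not working and not actively searching are outside the labor force).
Civilian working-age population = 483.65 + 145.99 = 629.64 thousand.
Unemployment rate = 34.98 / 483.65 = 7.23%.
Labor force participation rate = 483.65 / 629.64 = 76.81%.

Unemployment rate ≈ 7.23%; labor force participation rate ≈ 76.81%.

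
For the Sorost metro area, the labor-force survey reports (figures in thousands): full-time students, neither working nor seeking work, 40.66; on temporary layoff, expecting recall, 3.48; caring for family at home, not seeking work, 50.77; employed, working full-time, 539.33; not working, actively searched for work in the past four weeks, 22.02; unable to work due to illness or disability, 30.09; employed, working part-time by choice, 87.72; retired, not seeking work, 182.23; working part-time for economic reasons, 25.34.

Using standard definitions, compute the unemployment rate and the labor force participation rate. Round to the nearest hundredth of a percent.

Unemployment rate ≈ 3.76%; labor force participation rate ≈ 69.06%.

Employed = 539.33 + 87.72 + 25.34 = 652.39 thousand (anyone who worked, including part-time for economic reasons, counts as employed).
Unemployed = 3.48 + 22.02 = 25.50 thousand (jobless and actively searching, or on temporary layoff).
Labor force = 652.39 + 25.50 = 677.89 thousand.
Not in labor force = 40.66 + 50.77 + 30.09 + 182.23 = 303.75 thousand (those not working and not actively searching are outside the labor force).
Civilian working-age population = 677.89 + 303.75 = 981.64 thousand.
Unemployment rate = 25.50 / 677.89 = 3.76%.
Labor force participation rate = 677.89 / 981.64 = 69.06%.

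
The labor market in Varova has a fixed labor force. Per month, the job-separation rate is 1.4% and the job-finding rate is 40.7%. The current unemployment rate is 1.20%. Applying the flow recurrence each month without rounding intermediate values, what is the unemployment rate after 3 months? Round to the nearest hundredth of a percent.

With a fixed labor force, u_{t+1} = u_t + s·(1−u_t) − f·u_t = u_t·(1−s−f) + s.
Here 1−s−f = 0.579 and s = 0.014.
u_1 = 0.012000 × 0.579 + 0.014 = 0.020948.
u_2 = 0.020948 × 0.579 + 0.014 = 0.026129.
u_3 = 0.026129 × 0.579 + 0.014 = 0.029129.

Unemployment rate after three months ≈ 2.91%.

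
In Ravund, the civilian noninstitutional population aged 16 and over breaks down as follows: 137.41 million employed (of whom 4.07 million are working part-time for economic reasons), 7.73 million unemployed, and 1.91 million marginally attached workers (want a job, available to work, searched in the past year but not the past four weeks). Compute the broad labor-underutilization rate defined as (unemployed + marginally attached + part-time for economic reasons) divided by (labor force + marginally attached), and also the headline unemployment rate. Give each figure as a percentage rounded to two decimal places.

Labor force = 137.41 + 7.73 = 145.14 million.
Numerator = 7.73 + 1.91 + 4.07 = 13.71 million.
Denominator = 145.14 + 1.91 = 147.05 million.
Broad rate = 13.71 / 147.05 = 9.32%.
Headline unemployment rate = 7.73 / 145.14 = 5.33%.

Broad underutilization rate ≈ 9.32%; headline unemployment rate ≈ 5.33%.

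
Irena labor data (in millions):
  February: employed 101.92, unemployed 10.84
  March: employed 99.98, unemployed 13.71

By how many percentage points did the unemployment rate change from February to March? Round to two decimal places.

February: labor force = 101.92 + 10.84 = 112.76; u = 10.84/112.76 = 9.61%.
March: labor force = 99.98 + 13.71 = 113.69; u = 13.71/113.69 = 12.06%.
Change = 12.06% − 9.61% = +2.45 pp.

The unemployment rate changed by +2.45 percentage points.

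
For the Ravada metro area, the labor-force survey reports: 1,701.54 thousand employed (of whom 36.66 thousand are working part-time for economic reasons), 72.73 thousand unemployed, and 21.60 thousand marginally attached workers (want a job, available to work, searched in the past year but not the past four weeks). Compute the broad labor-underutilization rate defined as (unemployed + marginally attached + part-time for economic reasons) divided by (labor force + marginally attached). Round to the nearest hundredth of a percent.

Broad underutilization rate ≈ 7.29%.

Labor force = 1,701.54 + 72.73 = 1,774.27 thousand.
Numerator = 72.73 + 21.60 + 36.66 = 130.99 thousand.
Denominator = 1,774.27 + 21.60 = 1,795.87 thousand.
Broad rate = 130.99 / 1,795.87 = 7.29%.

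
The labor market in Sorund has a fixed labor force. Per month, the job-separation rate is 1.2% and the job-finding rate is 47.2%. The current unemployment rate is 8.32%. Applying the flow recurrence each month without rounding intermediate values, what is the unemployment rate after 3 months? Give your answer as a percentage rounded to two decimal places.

With a fixed labor force, u_{t+1} = u_t + s·(1−u_t) − f·u_t = u_t·(1−s−f) + s.
Here 1−s−f = 0.516 and s = 0.012.
u_1 = 0.083200 × 0.516 + 0.012 = 0.054931.
u_2 = 0.054931 × 0.516 + 0.012 = 0.040344.
u_3 = 0.040344 × 0.516 + 0.012 = 0.032818.

Unemployment rate after three months ≈ 3.28%.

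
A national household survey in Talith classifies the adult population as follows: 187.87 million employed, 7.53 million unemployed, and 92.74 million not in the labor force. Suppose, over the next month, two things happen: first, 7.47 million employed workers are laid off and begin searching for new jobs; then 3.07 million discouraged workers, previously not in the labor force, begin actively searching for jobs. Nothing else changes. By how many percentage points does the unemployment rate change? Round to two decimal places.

The unemployment rate changes by +5.25 percentage points.

Initially, labor force = 187.87 + 7.53 = 195.40 million, so u = 7.53/195.40 = 3.85%.
After the first change, employed falls and unemployed rises by 7.47; labor force unchanged → E = 180.40, U = 15.00, labor force = 195.40 million.
After the second change, unemployed and labor force both rise by 3.07 → E = 180.40, U = 18.07, labor force = 198.47 million.
New unemployment rate = 18.07 / 198.47 = 9.10%.
Change = 9.10% − 3.85% = +5.25 percentage points.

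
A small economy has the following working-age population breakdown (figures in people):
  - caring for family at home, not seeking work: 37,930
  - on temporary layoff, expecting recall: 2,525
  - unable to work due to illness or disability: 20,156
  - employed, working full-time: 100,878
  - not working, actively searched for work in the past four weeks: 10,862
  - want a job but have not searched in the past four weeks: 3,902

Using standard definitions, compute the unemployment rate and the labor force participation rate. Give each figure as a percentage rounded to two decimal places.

Unemployment rate ≈ 11.72%; labor force participation rate ≈ 64.83%.

Employed = 100,878.
Unemployed = 2,525 + 10,862 = 13,387 (jobless and actively searching, or on temporary layoff).
Labor force = 100,878 + 13,387 = 114,265.
Not in labor force = 37,930 + 20,156 + 3,902 = 61,988 (those not working and not actively searching are outside the labor force — including those who want a job but have given up searching).
Civilian working-age population = 114,265 + 61,988 = 176,253.
Unemployment rate = 13,387 / 114,265 = 11.72%.
Labor force participation rate = 114,265 / 176,253 = 64.83%.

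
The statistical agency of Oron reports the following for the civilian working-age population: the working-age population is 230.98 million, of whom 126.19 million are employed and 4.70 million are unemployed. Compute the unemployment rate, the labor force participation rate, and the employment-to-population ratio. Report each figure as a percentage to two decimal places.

Labor force = employed + unemployed = 126.19 + 4.70 = 130.89 million.
Unemployment rate = 4.70 / 130.89 = 3.59%.
Labor force participation rate = 130.89 / 230.98 = 56.67%.
Employment-population ratio = 126.19 / 230.98 = 54.63%.

Unemployment rate ≈ 3.59%; labor force participation rate ≈ 56.67%; employment-population ratio ≈ 54.63%.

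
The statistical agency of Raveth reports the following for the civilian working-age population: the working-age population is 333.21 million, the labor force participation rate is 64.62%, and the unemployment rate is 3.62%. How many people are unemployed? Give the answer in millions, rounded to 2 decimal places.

About 7.79 million are unemployed.

Labor force = 0.6462 × 333.21 = 215.32 million.
Unemployed = 0.0362 × 215.32 ≈ 7.79 million.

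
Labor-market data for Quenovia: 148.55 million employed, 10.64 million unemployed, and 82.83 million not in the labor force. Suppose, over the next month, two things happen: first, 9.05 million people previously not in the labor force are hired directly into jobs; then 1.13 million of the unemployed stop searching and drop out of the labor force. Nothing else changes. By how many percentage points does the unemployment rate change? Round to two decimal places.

Initially, labor force = 148.55 + 10.64 = 159.19 million, so u = 10.64/159.19 = 6.68%.
After the first change, employed and labor force both rise by 9.05; unemployed unchanged → E = 157.60, U = 10.64, labor force = 168.24 million.
After the second change, unemployed and labor force both fall by 1.13 → E = 157.60, U = 9.51, labor force = 167.11 million.
New unemployment rate = 9.51 / 167.11 = 5.69%.
Change = 5.69% − 6.68% = −0.99 percentage points.

The unemployment rate changes by −0.99 percentage points.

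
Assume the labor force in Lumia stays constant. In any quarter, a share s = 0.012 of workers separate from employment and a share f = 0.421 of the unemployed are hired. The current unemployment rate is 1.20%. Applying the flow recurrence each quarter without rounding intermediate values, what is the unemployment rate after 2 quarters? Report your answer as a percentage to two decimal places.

With a fixed labor force, u_{t+1} = u_t + s·(1−u_t) − f·u_t = u_t·(1−s−f) + s.
Here 1−s−f = 0.567 and s = 0.012.
u_1 = 0.012000 × 0.567 + 0.012 = 0.018804.
u_2 = 0.018804 × 0.567 + 0.012 = 0.022662.

Unemployment rate after two quarters ≈ 2.27%.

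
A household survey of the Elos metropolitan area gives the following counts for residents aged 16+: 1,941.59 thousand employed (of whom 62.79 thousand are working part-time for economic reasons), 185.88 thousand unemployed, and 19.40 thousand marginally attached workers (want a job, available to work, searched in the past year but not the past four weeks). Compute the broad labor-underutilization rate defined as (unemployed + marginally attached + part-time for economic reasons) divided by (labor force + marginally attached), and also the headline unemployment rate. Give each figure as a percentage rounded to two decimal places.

Broad underutilization rate ≈ 12.49%; headline unemployment rate ≈ 8.74%.

Labor force = 1,941.59 + 185.88 = 2,127.47 thousand.
Numerator = 185.88 + 19.40 + 62.79 = 268.07 thousand.
Denominator = 2,127.47 + 19.40 = 2,146.87 thousand.
Broad rate = 268.07 / 2,146.87 = 12.49%.
Headline unemployment rate = 185.88 / 2,127.47 = 8.74%.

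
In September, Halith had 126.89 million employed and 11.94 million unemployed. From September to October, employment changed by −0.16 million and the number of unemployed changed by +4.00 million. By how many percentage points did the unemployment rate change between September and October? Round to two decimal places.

The unemployment rate changed by +2.57 percentage points.

September: labor force = 126.89 + 11.94 = 138.83; u = 11.94/138.83 = 8.60%.
October: labor force = 126.73 + 15.94 = 142.67; u = 15.94/142.67 = 11.17%.
Change = 11.17% − 8.60% = +2.57 pp.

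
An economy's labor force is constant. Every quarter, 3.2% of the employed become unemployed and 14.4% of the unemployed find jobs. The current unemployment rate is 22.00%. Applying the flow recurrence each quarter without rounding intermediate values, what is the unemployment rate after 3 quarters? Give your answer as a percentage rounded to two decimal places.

With a fixed labor force, u_{t+1} = u_t + s·(1−u_t) − f·u_t = u_t·(1−s−f) + s.
Here 1−s−f = 0.824 and s = 0.032.
u_1 = 0.220000 × 0.824 + 0.032 = 0.213280.
u_2 = 0.213280 × 0.824 + 0.032 = 0.207743.
u_3 = 0.207743 × 0.824 + 0.032 = 0.203180.

Unemployment rate after three quarters ≈ 20.32%.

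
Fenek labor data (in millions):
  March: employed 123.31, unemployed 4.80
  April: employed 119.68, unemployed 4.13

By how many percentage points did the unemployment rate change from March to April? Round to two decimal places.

The unemployment rate changed by −0.41 percentage points.

March: labor force = 123.31 + 4.80 = 128.11; u = 4.80/128.11 = 3.75%.
April: labor force = 119.68 + 4.13 = 123.81; u = 4.13/123.81 = 3.34%.
Change = 3.34% − 3.75% = −0.41 pp.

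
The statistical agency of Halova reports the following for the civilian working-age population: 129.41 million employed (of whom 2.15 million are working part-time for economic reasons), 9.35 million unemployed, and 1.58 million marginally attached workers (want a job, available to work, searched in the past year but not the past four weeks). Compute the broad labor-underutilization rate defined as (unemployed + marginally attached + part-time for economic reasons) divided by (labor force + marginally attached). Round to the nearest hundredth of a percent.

Broad underutilization rate ≈ 9.32%.

Labor force = 129.41 + 9.35 = 138.76 million.
Numerator = 9.35 + 1.58 + 2.15 = 13.08 million.
Denominator = 138.76 + 1.58 = 140.34 million.
Broad rate = 13.08 / 140.34 = 9.32%.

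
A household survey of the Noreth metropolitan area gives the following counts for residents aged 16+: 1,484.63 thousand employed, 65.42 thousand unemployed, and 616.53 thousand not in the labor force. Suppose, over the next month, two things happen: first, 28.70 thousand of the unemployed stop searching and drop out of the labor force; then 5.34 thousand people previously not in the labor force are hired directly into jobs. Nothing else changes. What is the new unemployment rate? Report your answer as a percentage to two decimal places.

New unemployment rate ≈ 2.41%.

Initially, labor force = 1,484.63 + 65.42 = 1,550.05 thousand, so u = 65.42/1,550.05 = 4.22%.
After the first change, unemployed and labor force both fall by 28.70 → E = 1,484.63, U = 36.72, labor force = 1,521.35 thousand.
After the second change, employed and labor force both rise by 5.34; unemployed unchanged → E = 1,489.97, U = 36.72, labor force = 1,526.69 thousand.
New unemployment rate = 36.72 / 1,526.69 = 2.41%.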